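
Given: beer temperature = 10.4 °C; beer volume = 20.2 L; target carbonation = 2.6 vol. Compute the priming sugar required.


residual = 14.695·(0.01821 + 0.09011·e^(−0.04·T));  sugar = (target − residual)·4.0·V
residual = 14.695·(0.01821 + 0.09011·e^(−0.04·10.4)) = 1.1411
sugar = (2.6 − 1.1411)·4.0·20.2

117.8773 g


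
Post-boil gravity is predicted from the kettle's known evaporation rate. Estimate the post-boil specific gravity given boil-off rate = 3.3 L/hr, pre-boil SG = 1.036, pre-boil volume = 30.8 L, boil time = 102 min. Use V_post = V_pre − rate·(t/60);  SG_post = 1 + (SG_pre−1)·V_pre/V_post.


V_post = 30.8 − 3.3·(102/60) = 25.1900
SG_post = 1 + (1.036 − 1)·30.8/25.1900

1.0440


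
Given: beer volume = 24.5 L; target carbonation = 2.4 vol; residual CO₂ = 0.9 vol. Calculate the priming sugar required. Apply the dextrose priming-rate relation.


sugar = (target − residual)·4.0·V
sugar = (2.4 − 0.9)·4.0·24.5

147.0000 g


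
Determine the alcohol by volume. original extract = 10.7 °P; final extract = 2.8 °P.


SG = 259/(259 − P);  ABV = (OG − FG)·131.25
OG = 259/(259 − 10.7) = 1.0431
FG = 259/(259 − 2.8) = 1.0109
ABV = (1.0431 − 1.0109)·131.25

4.2215 % ABV


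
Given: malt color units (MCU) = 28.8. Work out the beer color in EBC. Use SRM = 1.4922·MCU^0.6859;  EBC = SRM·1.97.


SRM = 1.4922·28.8^0.6859 = 14.9563
EBC = 14.9563·1.97

29.4639 EBC


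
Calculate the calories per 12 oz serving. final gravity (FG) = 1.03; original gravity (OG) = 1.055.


ABW = (OG−FG)·131.25·0.79/FG;  °P = 259 − 259/SG (for OG→OE and FG→AE);  RE = 0.1808·OE + 0.8192·AE;  Cal = (6.9·ABW + 4·(RE−0.1))·FG·3.55
ABW = (1.055 − 1.03)·131.25·0.79/1.03 = 2.5167
OE = 259 − 259/1.055 = 13.5024 °P
AE = 259 − 259/1.03 = 7.5437 °P
RE = 0.1808·13.5024 + 0.8192·7.5437 = 8.6210 °P
Cal = (6.9·2.5167 + 4·(8.6210−0.1))·1.03·3.55

188.1241 kcal


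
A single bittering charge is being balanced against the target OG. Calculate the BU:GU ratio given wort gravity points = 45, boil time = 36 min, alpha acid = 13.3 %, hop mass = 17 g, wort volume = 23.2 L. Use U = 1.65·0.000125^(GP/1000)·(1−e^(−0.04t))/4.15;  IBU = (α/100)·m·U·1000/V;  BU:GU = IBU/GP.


U = 1.65·0.000125^(45/1000)·(1−e^(−0.04·36))/4.15 = 0.2025
IBU = (13.3/100)·17·0.2025·1000/23.2 = 19.7322
BU:GU = 19.7322/45

0.4385


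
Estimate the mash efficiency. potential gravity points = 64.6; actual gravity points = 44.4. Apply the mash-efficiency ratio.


efficiency = actual / potential × 100
efficiency = 44.4 / 64.6 × 100

68.7307 %


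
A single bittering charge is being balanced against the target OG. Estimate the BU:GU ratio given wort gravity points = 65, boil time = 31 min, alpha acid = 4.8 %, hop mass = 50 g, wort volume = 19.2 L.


U = 1.65·0.000125^(GP/1000)·(1−e^(−0.04t))/4.15;  IBU = (α/100)·m·U·1000/V;  BU:GU = IBU/GP
U = 1.65·0.000125^(65/1000)·(1−e^(−0.04·31))/4.15 = 0.1575
IBU = (4.8/100)·50·0.1575·1000/19.2 = 19.6915
BU:GU = 19.6915/65

0.3029


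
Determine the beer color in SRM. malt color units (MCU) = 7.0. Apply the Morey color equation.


SRM = 1.4922 · MCU^0.6859
SRM = 1.4922 · 7.0^0.6859

5.6687 SRM


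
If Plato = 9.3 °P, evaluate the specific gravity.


SG = 259/(259 − P)
SG = 259/(259 − 9.3)

1.0372


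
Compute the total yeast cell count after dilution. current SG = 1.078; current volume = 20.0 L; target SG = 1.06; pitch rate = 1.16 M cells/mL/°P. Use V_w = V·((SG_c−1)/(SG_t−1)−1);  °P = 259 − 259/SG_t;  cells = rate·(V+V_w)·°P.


V_w = 20.0·((1.078−1)/(1.06−1)−1) = 6.0000
V_final = 20.0 + 6.0000 = 26.0000
°P = 259 − 259/1.06 = 14.6604
cells = 1.16·26.0000·14.6604

442.1570 billion cells


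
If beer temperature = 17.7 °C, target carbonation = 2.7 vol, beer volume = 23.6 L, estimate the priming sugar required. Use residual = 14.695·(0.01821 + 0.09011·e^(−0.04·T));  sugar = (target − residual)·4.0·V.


residual = 14.695·(0.01821 + 0.09011·e^(−0.04·17.7)) = 0.9199
sugar = (2.7 − 0.9199)·4.0·23.6

168.0397 g


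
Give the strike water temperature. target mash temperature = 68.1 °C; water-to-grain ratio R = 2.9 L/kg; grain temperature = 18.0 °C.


T_strike = (0.41/R)·(T_mash − T_grain) + T_mash
T_strike = (0.41/2.9)·(68.1 − 18.0) + 68.1

75.1831 °C


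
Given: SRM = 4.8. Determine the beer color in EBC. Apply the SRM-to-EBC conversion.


EBC = SRM · 1.97
EBC = 4.8 · 1.97

9.4560 EBC


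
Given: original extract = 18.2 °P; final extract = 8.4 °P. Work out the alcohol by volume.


SG = 259/(259 − P);  ABV = (OG − FG)·131.25
OG = 259/(259 − 18.2) = 1.0756
FG = 259/(259 − 8.4) = 1.0335
ABV = (1.0756 − 1.0335)·131.25

5.5206 % ABV


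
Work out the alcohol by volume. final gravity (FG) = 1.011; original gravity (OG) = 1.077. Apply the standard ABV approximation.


ABV = (OG − FG) · 131.25
ABV = (1.077 − 1.011) · 131.25

8.6625 % ABV


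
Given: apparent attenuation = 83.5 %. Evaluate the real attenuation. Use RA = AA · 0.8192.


RA = 83.5 · 0.8192

68.4032 %


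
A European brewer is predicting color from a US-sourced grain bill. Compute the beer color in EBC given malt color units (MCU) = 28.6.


SRM = 1.4922·MCU^0.6859;  EBC = SRM·1.97
SRM = 1.4922·28.6^0.6859 = 14.8850
EBC = 14.8850·1.97

29.3234 EBC


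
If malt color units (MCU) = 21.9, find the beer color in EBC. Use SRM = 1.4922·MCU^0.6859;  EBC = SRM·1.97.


SRM = 1.4922·21.9^0.6859 = 12.3947
EBC = 12.3947·1.97

24.4177 EBC


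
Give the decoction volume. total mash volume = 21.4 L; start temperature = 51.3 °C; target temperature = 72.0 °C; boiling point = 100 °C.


V_dec = V_total·(T_target − T_start)/(T_boil − T_start)
V_dec = 21.4·(72.0 − 51.3)/(100 − 51.3)

9.0961 L


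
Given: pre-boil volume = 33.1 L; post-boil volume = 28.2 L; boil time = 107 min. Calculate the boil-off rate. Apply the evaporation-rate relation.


rate = (V_pre − V_post) / (t_min/60)
rate = (33.1 − 28.2) / (107/60)

2.7477 L/hr


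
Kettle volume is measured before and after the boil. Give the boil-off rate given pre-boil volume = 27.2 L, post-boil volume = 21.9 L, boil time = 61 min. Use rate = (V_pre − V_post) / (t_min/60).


rate = (27.2 − 21.9) / (61/60)

5.2131 L/hr


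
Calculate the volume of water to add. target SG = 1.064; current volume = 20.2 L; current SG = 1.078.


V_water = V·((SG_curr − 1)/(SG_target − 1) − 1)
V_water = 20.2·((1.078 − 1)/(1.064 − 1) − 1)

4.4188 L


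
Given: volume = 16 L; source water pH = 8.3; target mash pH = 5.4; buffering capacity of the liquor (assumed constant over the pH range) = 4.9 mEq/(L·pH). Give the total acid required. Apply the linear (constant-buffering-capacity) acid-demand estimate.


acid = buffering capacity · (pH_source − pH_target) · V
acid = 4.9 · (8.3 − 5.4) · 16

227.3600 mEq


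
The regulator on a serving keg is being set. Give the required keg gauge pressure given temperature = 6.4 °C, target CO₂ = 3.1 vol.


psi = vols/(0.01821 + 0.09011·e^(−0.04·T)) − 14.695
psi = 3.1/(0.01821 + 0.09011·e^(−0.04·6.4)) − 14.695

20.5451 psi


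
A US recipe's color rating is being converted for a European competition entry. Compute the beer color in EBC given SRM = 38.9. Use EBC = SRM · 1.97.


EBC = 38.9 · 1.97

76.6330 EBC


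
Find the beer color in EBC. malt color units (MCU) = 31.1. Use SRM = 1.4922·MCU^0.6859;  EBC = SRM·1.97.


SRM = 1.4922·31.1^0.6859 = 15.7656
EBC = 15.7656·1.97

31.0583 EBC


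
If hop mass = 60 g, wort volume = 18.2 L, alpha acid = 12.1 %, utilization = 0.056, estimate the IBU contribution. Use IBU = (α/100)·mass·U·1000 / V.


IBU = (12.1/100)·60·0.056·1000 / 18.2

22.3385 IBU


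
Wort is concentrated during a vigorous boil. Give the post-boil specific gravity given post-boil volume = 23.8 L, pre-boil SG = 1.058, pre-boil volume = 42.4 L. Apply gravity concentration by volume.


SG_post = 1 + (SG_pre − 1)·V_pre/V_post
pts_pre = (1.058 − 1)·1000 = 58.0000
pts_post = 58.0000·42.4/23.8 = 103.3277
SG_post = 1 + 103.3277/1000

1.1033


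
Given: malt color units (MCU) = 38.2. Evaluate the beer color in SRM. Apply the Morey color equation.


SRM = 1.4922 · MCU^0.6859
SRM = 1.4922 · 38.2^0.6859

18.1537 SRM


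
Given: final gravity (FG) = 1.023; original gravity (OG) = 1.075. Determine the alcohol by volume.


ABV = (OG − FG) · 131.25
ABV = (1.075 − 1.023) · 131.25

6.8250 % ABV


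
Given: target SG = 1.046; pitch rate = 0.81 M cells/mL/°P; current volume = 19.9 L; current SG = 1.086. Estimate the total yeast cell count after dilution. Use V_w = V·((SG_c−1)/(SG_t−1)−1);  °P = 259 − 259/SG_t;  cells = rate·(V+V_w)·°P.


V_w = 19.9·((1.086−1)/(1.046−1)−1) = 17.3043
V_final = 19.9 + 17.3043 = 37.2043
°P = 259 − 259/1.046 = 11.3901
cells = 0.81·37.2043·11.3901

343.2453 billion cells


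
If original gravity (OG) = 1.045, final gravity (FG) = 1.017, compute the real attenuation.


AA = (OG−FG)/(OG−1)·100;  RA = AA·0.8192
AA = (1.045 − 1.017)/(1.045 − 1)·100 = 62.2222
RA = 62.2222·0.8192

50.9724 %


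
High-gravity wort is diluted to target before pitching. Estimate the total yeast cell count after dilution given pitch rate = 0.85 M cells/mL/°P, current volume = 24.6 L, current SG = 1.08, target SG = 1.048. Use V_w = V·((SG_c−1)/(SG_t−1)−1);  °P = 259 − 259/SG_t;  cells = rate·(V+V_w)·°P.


V_w = 24.6·((1.08−1)/(1.048−1)−1) = 16.4000
V_final = 24.6 + 16.4000 = 41.0000
°P = 259 − 259/1.048 = 11.8626
cells = 0.85·41.0000·11.8626

413.4115 billion cells


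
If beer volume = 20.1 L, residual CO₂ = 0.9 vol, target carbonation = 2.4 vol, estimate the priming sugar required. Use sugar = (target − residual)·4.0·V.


sugar = (2.4 − 0.9)·4.0·20.1

120.6000 g


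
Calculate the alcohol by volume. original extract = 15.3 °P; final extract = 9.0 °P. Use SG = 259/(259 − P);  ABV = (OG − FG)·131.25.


OG = 259/(259 − 15.3) = 1.0628
FG = 259/(259 − 9.0) = 1.0360
ABV = (1.0628 − 1.0360)·131.25

3.5152 % ABV


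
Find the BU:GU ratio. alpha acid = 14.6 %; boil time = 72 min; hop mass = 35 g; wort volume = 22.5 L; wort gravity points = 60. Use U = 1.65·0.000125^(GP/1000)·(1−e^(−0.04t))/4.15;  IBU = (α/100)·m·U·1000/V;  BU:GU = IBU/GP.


U = 1.65·0.000125^(60/1000)·(1−e^(−0.04·72))/4.15 = 0.2189
IBU = (14.6/100)·35·0.2189·1000/22.5 = 49.7049
BU:GU = 49.7049/60

0.8284


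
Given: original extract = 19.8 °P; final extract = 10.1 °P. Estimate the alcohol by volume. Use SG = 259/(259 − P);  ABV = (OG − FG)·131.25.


OG = 259/(259 − 19.8) = 1.0828
FG = 259/(259 − 10.1) = 1.0406
ABV = (1.0828 − 1.0406)·131.25

5.5384 % ABV


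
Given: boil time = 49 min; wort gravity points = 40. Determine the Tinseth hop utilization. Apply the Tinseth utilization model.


U = 1.65·0.000125^(GP/1000) · (1 − e^(−0.04·t))/4.15
bigness = 1.65·0.000125^(40/1000) = 1.1518
boil_factor = (1 − e^(−0.04·49))/4.15 = 0.2070
U = 1.1518 · 0.2070

0.2384


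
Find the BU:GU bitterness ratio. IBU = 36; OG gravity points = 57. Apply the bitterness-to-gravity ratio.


BU:GU = IBU / OG_points
BU:GU = 36 / 57

0.6316


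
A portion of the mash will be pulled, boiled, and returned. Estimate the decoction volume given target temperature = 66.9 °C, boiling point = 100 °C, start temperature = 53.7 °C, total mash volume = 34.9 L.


V_dec = V_total·(T_target − T_start)/(T_boil − T_start)
V_dec = 34.9·(66.9 − 53.7)/(100 − 53.7)

9.9499 L


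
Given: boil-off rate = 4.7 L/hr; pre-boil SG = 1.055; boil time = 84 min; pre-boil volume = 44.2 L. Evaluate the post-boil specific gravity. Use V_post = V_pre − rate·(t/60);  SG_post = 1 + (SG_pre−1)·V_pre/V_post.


V_post = 44.2 − 4.7·(84/60) = 37.6200
SG_post = 1 + (1.055 − 1)·44.2/37.6200

1.0646


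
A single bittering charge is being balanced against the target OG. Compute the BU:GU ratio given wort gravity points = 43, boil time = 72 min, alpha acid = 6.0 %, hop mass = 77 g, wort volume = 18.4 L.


U = 1.65·0.000125^(GP/1000)·(1−e^(−0.04t))/4.15;  IBU = (α/100)·m·U·1000/V;  BU:GU = IBU/GP
U = 1.65·0.000125^(43/1000)·(1−e^(−0.04·72))/4.15 = 0.2550
IBU = (6.0/100)·77·0.2550·1000/18.4 = 64.0232
BU:GU = 64.0232/43

1.4889


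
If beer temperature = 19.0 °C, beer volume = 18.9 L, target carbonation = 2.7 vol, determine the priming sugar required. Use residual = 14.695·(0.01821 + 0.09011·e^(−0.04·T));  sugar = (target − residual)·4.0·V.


residual = 14.695·(0.01821 + 0.09011·e^(−0.04·19.0)) = 0.8869
sugar = (2.7 − 0.8869)·4.0·18.9

137.0731 g


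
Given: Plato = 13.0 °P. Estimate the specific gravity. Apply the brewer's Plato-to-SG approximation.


SG = 259/(259 − P)
SG = 259/(259 − 13.0)

1.0528


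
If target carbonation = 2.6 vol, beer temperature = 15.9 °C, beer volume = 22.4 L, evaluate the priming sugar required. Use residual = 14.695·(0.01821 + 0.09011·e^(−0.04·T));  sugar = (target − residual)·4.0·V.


residual = 14.695·(0.01821 + 0.09011·e^(−0.04·15.9)) = 0.9686
sugar = (2.6 − 0.9686)·4.0·22.4

146.1719 g


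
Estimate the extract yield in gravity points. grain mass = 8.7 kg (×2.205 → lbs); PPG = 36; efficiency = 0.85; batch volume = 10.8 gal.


points = lbs × PPG × eff / vol
lbs = 8.7 × 2.205 = 19.1835
points = 19.1835 × 36 × 0.85 / 10.8

54.3532 points


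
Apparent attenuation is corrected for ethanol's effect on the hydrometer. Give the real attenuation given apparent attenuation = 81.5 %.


RA = AA · 0.8192
RA = 81.5 · 0.8192

66.7648 %


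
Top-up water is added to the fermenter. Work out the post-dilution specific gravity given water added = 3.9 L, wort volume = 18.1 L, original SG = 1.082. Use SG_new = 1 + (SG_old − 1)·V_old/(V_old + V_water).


pts = (1.082 − 1)·1000·18.1/(18.1 + 3.9) = 67.4636
SG_new = 1 + 67.4636/1000

1.0675


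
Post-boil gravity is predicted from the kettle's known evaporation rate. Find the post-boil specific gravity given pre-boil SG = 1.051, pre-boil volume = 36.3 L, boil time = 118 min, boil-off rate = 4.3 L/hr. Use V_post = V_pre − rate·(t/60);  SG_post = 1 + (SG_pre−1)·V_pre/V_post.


V_post = 36.3 − 4.3·(118/60) = 27.8433
SG_post = 1 + (1.051 − 1)·36.3/27.8433

1.0665


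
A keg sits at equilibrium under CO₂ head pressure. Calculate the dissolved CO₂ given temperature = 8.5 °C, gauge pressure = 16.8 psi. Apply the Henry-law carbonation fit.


vols = (P + 14.695)·(0.01821 + 0.09011·e^(−0.04·T))
vols = (16.8 + 14.695)·(0.01821 + 0.09011·e^(−0.04·8.5))

2.5935 volumes


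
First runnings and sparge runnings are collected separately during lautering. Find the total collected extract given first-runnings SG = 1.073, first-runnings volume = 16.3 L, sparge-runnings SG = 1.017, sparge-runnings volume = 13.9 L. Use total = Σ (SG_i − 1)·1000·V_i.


first = (1.073 − 1)·1000·16.3 = 1189.9000
sparge = (1.017 − 1)·1000·13.9 = 236.3000
total = 1189.9000 + 236.3000

1426.2000 gravity·L


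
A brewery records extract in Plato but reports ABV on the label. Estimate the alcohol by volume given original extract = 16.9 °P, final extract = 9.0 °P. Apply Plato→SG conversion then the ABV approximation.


SG = 259/(259 − P);  ABV = (OG − FG)·131.25
OG = 259/(259 − 16.9) = 1.0698
FG = 259/(259 − 9.0) = 1.0360
ABV = (1.0698 − 1.0360)·131.25

4.4370 % ABV


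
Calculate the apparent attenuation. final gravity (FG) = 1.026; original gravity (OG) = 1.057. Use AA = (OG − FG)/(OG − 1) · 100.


AA = (1.057 − 1.026)/(1.057 − 1) · 100

54.3860 %


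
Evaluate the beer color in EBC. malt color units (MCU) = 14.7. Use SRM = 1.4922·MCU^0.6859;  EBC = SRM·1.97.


SRM = 1.4922·14.7^0.6859 = 9.4295
EBC = 9.4295·1.97

18.5762 EBC


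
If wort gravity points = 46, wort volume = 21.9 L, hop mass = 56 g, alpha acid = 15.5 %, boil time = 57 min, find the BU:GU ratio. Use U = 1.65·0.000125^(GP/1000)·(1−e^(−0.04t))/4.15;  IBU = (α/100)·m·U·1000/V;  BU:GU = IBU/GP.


U = 1.65·0.000125^(46/1000)·(1−e^(−0.04·57))/4.15 = 0.2361
IBU = (15.5/100)·56·0.2361·1000/21.9 = 93.5639
BU:GU = 93.5639/46

2.0340


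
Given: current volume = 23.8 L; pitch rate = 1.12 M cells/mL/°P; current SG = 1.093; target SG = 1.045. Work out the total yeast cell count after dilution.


V_w = V·((SG_c−1)/(SG_t−1)−1);  °P = 259 − 259/SG_t;  cells = rate·(V+V_w)·°P
V_w = 23.8·((1.093−1)/(1.045−1)−1) = 25.3867
V_final = 23.8 + 25.3867 = 49.1867
°P = 259 − 259/1.045 = 11.1531
cells = 1.12·49.1867·11.1531

614.4144 billion cells


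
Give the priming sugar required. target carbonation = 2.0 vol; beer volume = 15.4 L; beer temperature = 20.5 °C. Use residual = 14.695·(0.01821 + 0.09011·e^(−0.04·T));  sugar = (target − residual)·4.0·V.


residual = 14.695·(0.01821 + 0.09011·e^(−0.04·20.5)) = 0.8508
sugar = (2.0 − 0.8508)·4.0·15.4

70.7907 g


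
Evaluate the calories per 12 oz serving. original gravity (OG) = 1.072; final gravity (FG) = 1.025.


ABW = (OG−FG)·131.25·0.79/FG;  °P = 259 − 259/SG (for OG→OE and FG→AE);  RE = 0.1808·OE + 0.8192·AE;  Cal = (6.9·ABW + 4·(RE−0.1))·FG·3.55
ABW = (1.072 − 1.025)·131.25·0.79/1.025 = 4.7545
OE = 259 − 259/1.072 = 17.3955 °P
AE = 259 − 259/1.025 = 6.3171 °P
RE = 0.1808·17.3955 + 0.8192·6.3171 = 8.3201 °P
Cal = (6.9·4.7545 + 4·(8.3201−0.1))·1.025·3.55

239.0147 kcal


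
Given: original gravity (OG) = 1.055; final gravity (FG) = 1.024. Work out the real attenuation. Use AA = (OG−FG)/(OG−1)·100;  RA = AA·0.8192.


AA = (1.055 − 1.024)/(1.055 − 1)·100 = 56.3636
RA = 56.3636·0.8192

46.1731 %


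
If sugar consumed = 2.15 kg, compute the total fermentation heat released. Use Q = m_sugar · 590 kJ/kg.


Q = 2.15 · 590

1268.5000 kJ


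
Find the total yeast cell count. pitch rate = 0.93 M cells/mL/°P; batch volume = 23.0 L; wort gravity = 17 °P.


cells (billions) = rate · V_L · °P
cells = 0.93 · 23.0 · 17

363.6300 billion cells


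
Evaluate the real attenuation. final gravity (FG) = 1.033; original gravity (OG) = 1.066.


AA = (OG−FG)/(OG−1)·100;  RA = AA·0.8192
AA = (1.066 − 1.033)/(1.066 − 1)·100 = 50.0000
RA = 50.0000·0.8192

40.9600 %


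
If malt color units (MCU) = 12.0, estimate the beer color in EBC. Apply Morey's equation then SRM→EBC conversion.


SRM = 1.4922·MCU^0.6859;  EBC = SRM·1.97
SRM = 1.4922·12.0^0.6859 = 8.2042
EBC = 8.2042·1.97

16.1623 EBC


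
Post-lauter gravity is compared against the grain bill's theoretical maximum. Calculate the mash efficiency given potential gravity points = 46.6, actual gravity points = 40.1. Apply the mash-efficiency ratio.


efficiency = actual / potential × 100
efficiency = 40.1 / 46.6 × 100

86.0515 %


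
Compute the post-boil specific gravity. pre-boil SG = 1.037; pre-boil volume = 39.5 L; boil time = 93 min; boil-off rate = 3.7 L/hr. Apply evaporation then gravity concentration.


V_post = V_pre − rate·(t/60);  SG_post = 1 + (SG_pre−1)·V_pre/V_post
V_post = 39.5 − 3.7·(93/60) = 33.7650
SG_post = 1 + (1.037 − 1)·39.5/33.7650

1.0433


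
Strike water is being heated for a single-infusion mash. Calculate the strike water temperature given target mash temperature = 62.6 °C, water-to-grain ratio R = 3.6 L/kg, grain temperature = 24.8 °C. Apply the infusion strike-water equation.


T_strike = (0.41/R)·(T_mash − T_grain) + T_mash
T_strike = (0.41/3.6)·(62.6 − 24.8) + 62.6

66.9050 °C


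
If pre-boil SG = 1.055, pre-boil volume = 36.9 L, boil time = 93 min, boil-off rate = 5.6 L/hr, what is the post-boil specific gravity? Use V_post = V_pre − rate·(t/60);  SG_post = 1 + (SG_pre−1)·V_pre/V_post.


V_post = 36.9 − 5.6·(93/60) = 28.2200
SG_post = 1 + (1.055 − 1)·36.9/28.2200

1.0719


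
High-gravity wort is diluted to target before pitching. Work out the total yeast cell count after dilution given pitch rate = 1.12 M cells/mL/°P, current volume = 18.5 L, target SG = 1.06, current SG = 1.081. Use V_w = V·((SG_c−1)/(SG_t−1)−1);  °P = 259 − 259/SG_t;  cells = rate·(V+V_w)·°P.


V_w = 18.5·((1.081−1)/(1.06−1)−1) = 6.4750
V_final = 18.5 + 6.4750 = 24.9750
°P = 259 − 259/1.06 = 14.6604
cells = 1.12·24.9750·14.6604

410.0801 billion cells


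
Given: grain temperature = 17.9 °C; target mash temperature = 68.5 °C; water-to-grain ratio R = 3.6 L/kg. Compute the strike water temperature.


T_strike = (0.41/R)·(T_mash − T_grain) + T_mash
T_strike = (0.41/3.6)·(68.5 − 17.9) + 68.5

74.2628 °C


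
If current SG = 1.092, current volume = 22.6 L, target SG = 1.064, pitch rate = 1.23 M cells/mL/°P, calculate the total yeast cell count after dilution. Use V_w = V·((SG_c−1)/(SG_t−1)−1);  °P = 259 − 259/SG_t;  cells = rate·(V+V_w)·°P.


V_w = 22.6·((1.092−1)/(1.064−1)−1) = 9.8875
V_final = 22.6 + 9.8875 = 32.4875
°P = 259 − 259/1.064 = 15.5789
cells = 1.23·32.4875·15.5789

622.5289 billion cells


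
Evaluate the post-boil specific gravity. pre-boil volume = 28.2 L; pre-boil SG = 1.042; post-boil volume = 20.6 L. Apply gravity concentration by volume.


SG_post = 1 + (SG_pre − 1)·V_pre/V_post
pts_pre = (1.042 − 1)·1000 = 42.0000
pts_post = 42.0000·28.2/20.6 = 57.4951
SG_post = 1 + 57.4951/1000

1.0575


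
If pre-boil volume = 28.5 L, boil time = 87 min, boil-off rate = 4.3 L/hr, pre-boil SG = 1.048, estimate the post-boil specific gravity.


V_post = V_pre − rate·(t/60);  SG_post = 1 + (SG_pre−1)·V_pre/V_post
V_post = 28.5 − 4.3·(87/60) = 22.2650
SG_post = 1 + (1.048 − 1)·28.5/22.2650

1.0614


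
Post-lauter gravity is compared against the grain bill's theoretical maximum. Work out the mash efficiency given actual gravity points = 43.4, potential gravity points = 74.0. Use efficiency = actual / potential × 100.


efficiency = 43.4 / 74.0 × 100

58.6486 %


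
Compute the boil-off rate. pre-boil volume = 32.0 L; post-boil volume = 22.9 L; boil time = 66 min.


rate = (V_pre − V_post) / (t_min/60)
rate = (32.0 − 22.9) / (66/60)

8.2727 L/hr


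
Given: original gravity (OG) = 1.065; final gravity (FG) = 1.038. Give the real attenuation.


AA = (OG−FG)/(OG−1)·100;  RA = AA·0.8192
AA = (1.065 − 1.038)/(1.065 − 1)·100 = 41.5385
RA = 41.5385·0.8192

34.0283 %


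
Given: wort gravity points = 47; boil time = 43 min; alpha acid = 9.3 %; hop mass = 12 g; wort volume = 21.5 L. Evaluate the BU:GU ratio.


U = 1.65·0.000125^(GP/1000)·(1−e^(−0.04t))/4.15;  IBU = (α/100)·m·U·1000/V;  BU:GU = IBU/GP
U = 1.65·0.000125^(47/1000)·(1−e^(−0.04·43))/4.15 = 0.2139
IBU = (9.3/100)·12·0.2139·1000/21.5 = 11.1052
BU:GU = 11.1052/47

0.2363


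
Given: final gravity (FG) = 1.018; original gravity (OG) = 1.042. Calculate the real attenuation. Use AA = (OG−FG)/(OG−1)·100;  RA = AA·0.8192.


AA = (1.042 − 1.018)/(1.042 − 1)·100 = 57.1429
RA = 57.1429·0.8192

46.8114 %


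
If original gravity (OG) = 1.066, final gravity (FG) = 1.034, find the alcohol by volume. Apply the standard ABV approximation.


ABV = (OG − FG) · 131.25
ABV = (1.066 − 1.034) · 131.25

4.2000 % ABV


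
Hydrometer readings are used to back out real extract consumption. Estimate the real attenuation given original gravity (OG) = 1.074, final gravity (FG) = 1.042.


AA = (OG−FG)/(OG−1)·100;  RA = AA·0.8192
AA = (1.074 − 1.042)/(1.074 − 1)·100 = 43.2432
RA = 43.2432·0.8192

35.4249 %


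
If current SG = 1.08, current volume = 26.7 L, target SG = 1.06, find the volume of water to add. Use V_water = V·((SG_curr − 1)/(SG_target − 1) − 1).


V_water = 26.7·((1.08 − 1)/(1.06 − 1) − 1)

8.9000 L


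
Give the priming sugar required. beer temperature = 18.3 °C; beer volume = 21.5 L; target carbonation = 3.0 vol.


residual = 14.695·(0.01821 + 0.09011·e^(−0.04·T));  sugar = (target − residual)·4.0·V
residual = 14.695·(0.01821 + 0.09011·e^(−0.04·18.3)) = 0.9044
sugar = (3.0 − 0.9044)·4.0·21.5

180.2174 g


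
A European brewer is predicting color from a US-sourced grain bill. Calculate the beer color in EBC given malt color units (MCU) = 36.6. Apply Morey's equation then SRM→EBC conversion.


SRM = 1.4922·MCU^0.6859;  EBC = SRM·1.97
SRM = 1.4922·36.6^0.6859 = 17.6286
EBC = 17.6286·1.97

34.7284 EBC


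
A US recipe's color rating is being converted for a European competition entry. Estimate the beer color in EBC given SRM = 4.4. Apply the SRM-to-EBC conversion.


EBC = SRM · 1.97
EBC = 4.4 · 1.97

8.6680 EBC


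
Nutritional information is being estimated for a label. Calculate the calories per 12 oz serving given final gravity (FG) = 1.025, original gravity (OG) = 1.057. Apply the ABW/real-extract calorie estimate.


ABW = (OG−FG)·131.25·0.79/FG;  °P = 259 − 259/SG (for OG→OE and FG→AE);  RE = 0.1808·OE + 0.8192·AE;  Cal = (6.9·ABW + 4·(RE−0.1))·FG·3.55
ABW = (1.057 − 1.025)·131.25·0.79/1.025 = 3.2371
OE = 259 − 259/1.057 = 13.9669 °P
AE = 259 − 259/1.025 = 6.3171 °P
RE = 0.1808·13.9669 + 0.8192·6.3171 = 7.7002 °P
Cal = (6.9·3.2371 + 4·(7.7002−0.1))·1.025·3.55

191.8947 kcal


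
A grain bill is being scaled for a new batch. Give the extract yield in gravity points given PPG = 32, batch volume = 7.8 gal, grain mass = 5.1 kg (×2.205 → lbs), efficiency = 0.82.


points = lbs × PPG × eff / vol
lbs = 5.1 × 2.205 = 11.2455
points = 11.2455 × 32 × 0.82 / 7.8

37.8310 points


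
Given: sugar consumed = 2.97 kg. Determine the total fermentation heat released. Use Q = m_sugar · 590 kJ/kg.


Q = 2.97 · 590

1752.3000 kJ


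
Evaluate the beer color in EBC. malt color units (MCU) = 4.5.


SRM = 1.4922·MCU^0.6859;  EBC = SRM·1.97
SRM = 1.4922·4.5^0.6859 = 4.1866
EBC = 4.1866·1.97

8.2477 EBC


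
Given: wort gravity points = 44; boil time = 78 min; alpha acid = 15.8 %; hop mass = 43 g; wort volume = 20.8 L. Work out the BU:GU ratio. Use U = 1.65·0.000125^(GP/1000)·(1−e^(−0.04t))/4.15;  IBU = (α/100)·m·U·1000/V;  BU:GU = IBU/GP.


U = 1.65·0.000125^(44/1000)·(1−e^(−0.04·78))/4.15 = 0.2559
IBU = (15.8/100)·43·0.2559·1000/20.8 = 83.5889
BU:GU = 83.5889/44

1.8997


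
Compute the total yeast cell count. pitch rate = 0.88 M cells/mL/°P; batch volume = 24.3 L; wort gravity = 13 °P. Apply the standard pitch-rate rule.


cells (billions) = rate · V_L · °P
cells = 0.88 · 24.3 · 13

277.9920 billion cells


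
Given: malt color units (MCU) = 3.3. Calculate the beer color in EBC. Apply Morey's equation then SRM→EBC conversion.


SRM = 1.4922·MCU^0.6859;  EBC = SRM·1.97
SRM = 1.4922·3.3^0.6859 = 3.3844
EBC = 3.3844·1.97

6.6672 EBC


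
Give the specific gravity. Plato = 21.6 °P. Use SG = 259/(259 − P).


SG = 259/(259 − 21.6)

1.0910


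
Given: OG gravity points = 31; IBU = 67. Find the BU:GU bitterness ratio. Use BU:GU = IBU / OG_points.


BU:GU = 67 / 31

2.1613


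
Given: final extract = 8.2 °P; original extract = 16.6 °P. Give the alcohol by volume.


SG = 259/(259 − P);  ABV = (OG − FG)·131.25
OG = 259/(259 − 16.6) = 1.0685
FG = 259/(259 − 8.2) = 1.0327
ABV = (1.0685 − 1.0327)·131.25

4.6970 % ABV


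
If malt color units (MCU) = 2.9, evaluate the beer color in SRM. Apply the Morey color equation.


SRM = 1.4922 · MCU^0.6859
SRM = 1.4922 · 2.9^0.6859

3.0973 SRM


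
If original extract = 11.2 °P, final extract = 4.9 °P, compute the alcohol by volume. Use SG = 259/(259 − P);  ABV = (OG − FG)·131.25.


OG = 259/(259 − 11.2) = 1.0452
FG = 259/(259 − 4.9) = 1.0193
ABV = (1.0452 − 1.0193)·131.25

3.4012 % ABV


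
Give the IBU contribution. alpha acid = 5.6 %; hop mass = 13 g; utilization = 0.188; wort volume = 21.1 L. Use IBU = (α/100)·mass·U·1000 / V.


IBU = (5.6/100)·13·0.188·1000 / 21.1

6.4864 IBU


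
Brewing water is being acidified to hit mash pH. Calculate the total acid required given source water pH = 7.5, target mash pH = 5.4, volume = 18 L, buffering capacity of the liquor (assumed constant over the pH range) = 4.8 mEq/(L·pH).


acid = buffering capacity · (pH_source − pH_target) · V
acid = 4.8 · (7.5 − 5.4) · 18

181.4400 mEq


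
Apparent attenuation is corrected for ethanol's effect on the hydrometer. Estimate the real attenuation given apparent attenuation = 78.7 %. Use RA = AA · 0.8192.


RA = 78.7 · 0.8192

64.4710 %


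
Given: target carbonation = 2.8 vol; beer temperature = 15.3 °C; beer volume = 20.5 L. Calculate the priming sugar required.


residual = 14.695·(0.01821 + 0.09011·e^(−0.04·T));  sugar = (target − residual)·4.0·V
residual = 14.695·(0.01821 + 0.09011·e^(−0.04·15.3)) = 0.9856
sugar = (2.8 − 0.9856)·4.0·20.5

148.7771 g


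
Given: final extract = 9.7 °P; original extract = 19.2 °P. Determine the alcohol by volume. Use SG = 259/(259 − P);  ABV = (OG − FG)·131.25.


OG = 259/(259 − 19.2) = 1.0801
FG = 259/(259 − 9.7) = 1.0389
ABV = (1.0801 − 1.0389)·131.25

5.4020 % ABV


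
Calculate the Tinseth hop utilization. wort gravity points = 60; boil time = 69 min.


U = 1.65·0.000125^(GP/1000) · (1 − e^(−0.04·t))/4.15
bigness = 1.65·0.000125^(60/1000) = 0.9623
boil_factor = (1 − e^(−0.04·69))/4.15 = 0.2257
U = 0.9623 · 0.2257

0.2172


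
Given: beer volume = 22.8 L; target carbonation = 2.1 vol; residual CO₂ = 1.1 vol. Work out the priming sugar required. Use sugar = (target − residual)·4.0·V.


sugar = (2.1 − 1.1)·4.0·22.8

91.2000 g


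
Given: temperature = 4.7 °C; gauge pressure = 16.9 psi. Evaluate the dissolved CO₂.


vols = (P + 14.695)·(0.01821 + 0.09011·e^(−0.04·T))
vols = (16.9 + 14.695)·(0.01821 + 0.09011·e^(−0.04·4.7))

2.9344 volumes


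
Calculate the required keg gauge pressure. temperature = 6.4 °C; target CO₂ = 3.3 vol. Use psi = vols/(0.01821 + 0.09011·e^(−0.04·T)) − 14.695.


psi = 3.3/(0.01821 + 0.09011·e^(−0.04·6.4)) − 14.695

22.8187 psi


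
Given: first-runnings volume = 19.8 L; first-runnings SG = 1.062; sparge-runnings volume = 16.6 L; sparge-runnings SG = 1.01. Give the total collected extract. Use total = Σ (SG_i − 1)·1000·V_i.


first = (1.062 − 1)·1000·19.8 = 1227.6000
sparge = (1.01 − 1)·1000·16.6 = 166.0000
total = 1227.6000 + 166.0000

1393.6000 gravity·L


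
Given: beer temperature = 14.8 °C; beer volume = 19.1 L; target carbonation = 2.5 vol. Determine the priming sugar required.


residual = 14.695·(0.01821 + 0.09011·e^(−0.04·T));  sugar = (target − residual)·4.0·V
residual = 14.695·(0.01821 + 0.09011·e^(−0.04·14.8)) = 1.0002
sugar = (2.5 − 1.0002)·4.0·19.1

114.5885 g


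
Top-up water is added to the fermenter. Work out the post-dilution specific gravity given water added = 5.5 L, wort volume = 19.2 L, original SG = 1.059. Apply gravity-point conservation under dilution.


SG_new = 1 + (SG_old − 1)·V_old/(V_old + V_water)
pts = (1.059 − 1)·1000·19.2/(19.2 + 5.5) = 45.8623
SG_new = 1 + 45.8623/1000

1.0459


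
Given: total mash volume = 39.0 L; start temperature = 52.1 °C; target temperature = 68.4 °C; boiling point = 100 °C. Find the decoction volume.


V_dec = V_total·(T_target − T_start)/(T_boil − T_start)
V_dec = 39.0·(68.4 − 52.1)/(100 − 52.1)

13.2714 L


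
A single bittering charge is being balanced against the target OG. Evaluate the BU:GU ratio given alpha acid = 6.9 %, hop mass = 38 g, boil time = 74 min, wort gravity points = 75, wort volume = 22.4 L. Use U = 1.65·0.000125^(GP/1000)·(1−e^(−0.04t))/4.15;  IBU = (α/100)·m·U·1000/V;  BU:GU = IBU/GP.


U = 1.65·0.000125^(75/1000)·(1−e^(−0.04·74))/4.15 = 0.1921
IBU = (6.9/100)·38·0.1921·1000/22.4 = 22.4895
BU:GU = 22.4895/75

0.2999


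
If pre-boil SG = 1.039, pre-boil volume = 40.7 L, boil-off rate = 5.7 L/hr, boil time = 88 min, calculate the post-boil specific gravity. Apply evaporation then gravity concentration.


V_post = V_pre − rate·(t/60);  SG_post = 1 + (SG_pre−1)·V_pre/V_post
V_post = 40.7 − 5.7·(88/60) = 32.3400
SG_post = 1 + (1.039 − 1)·40.7/32.3400

1.0491


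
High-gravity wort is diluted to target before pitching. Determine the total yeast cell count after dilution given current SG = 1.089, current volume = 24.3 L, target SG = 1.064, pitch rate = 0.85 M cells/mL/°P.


V_w = V·((SG_c−1)/(SG_t−1)−1);  °P = 259 − 259/SG_t;  cells = rate·(V+V_w)·°P
V_w = 24.3·((1.089−1)/(1.064−1)−1) = 9.4922
V_final = 24.3 + 9.4922 = 33.7922
°P = 259 − 259/1.064 = 15.5789
cells = 0.85·33.7922·15.5789

447.4797 billion cells


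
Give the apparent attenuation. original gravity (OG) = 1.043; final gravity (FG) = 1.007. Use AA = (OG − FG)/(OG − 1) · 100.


AA = (1.043 − 1.007)/(1.043 − 1) · 100

83.7209 %


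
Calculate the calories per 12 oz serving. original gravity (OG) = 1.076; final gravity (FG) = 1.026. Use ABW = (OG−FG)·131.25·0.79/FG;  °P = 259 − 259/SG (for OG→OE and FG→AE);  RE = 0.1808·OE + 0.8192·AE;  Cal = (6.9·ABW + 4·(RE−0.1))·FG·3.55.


ABW = (1.076 − 1.026)·131.25·0.79/1.026 = 5.0530
OE = 259 − 259/1.076 = 18.2937 °P
AE = 259 − 259/1.026 = 6.5634 °P
RE = 0.1808·18.2937 + 0.8192·6.5634 = 8.6842 °P
Cal = (6.9·5.0530 + 4·(8.6842−0.1))·1.026·3.55

252.0561 kcal


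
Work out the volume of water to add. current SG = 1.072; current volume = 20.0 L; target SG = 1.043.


V_water = V·((SG_curr − 1)/(SG_target − 1) − 1)
V_water = 20.0·((1.072 − 1)/(1.043 − 1) − 1)

13.4884 L


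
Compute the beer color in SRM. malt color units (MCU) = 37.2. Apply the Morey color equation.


SRM = 1.4922 · MCU^0.6859
SRM = 1.4922 · 37.2^0.6859

17.8264 SRM


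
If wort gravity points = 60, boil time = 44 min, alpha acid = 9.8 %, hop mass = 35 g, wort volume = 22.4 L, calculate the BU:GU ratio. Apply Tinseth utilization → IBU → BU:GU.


U = 1.65·0.000125^(GP/1000)·(1−e^(−0.04t))/4.15;  IBU = (α/100)·m·U·1000/V;  BU:GU = IBU/GP
U = 1.65·0.000125^(60/1000)·(1−e^(−0.04·44))/4.15 = 0.1920
IBU = (9.8/100)·35·0.1920·1000/22.4 = 29.3970
BU:GU = 29.3970/60

0.4900


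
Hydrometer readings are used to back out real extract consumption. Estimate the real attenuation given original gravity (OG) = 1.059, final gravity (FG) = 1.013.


AA = (OG−FG)/(OG−1)·100;  RA = AA·0.8192
AA = (1.059 − 1.013)/(1.059 − 1)·100 = 77.9661
RA = 77.9661·0.8192

63.8698 %


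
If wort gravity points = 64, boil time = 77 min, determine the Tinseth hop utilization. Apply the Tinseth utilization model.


U = 1.65·0.000125^(GP/1000) · (1 − e^(−0.04·t))/4.15
bigness = 1.65·0.000125^(64/1000) = 0.9283
boil_factor = (1 − e^(−0.04·77))/4.15 = 0.2299
U = 0.9283 · 0.2299

0.2134


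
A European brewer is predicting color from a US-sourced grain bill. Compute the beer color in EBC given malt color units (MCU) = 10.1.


SRM = 1.4922·MCU^0.6859;  EBC = SRM·1.97
SRM = 1.4922·10.1^0.6859 = 7.2894
EBC = 7.2894·1.97

14.3601 EBC


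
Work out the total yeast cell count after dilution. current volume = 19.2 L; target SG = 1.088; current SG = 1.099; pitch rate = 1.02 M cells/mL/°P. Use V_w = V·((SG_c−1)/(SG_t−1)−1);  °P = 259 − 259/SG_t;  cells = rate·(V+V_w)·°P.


V_w = 19.2·((1.099−1)/(1.088−1)−1) = 2.4000
V_final = 19.2 + 2.4000 = 21.6000
°P = 259 − 259/1.088 = 20.9485
cells = 1.02·21.6000·20.9485

461.5380 billion cells


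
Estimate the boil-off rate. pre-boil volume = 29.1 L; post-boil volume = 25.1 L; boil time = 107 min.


rate = (V_pre − V_post) / (t_min/60)
rate = (29.1 − 25.1) / (107/60)

2.2430 L/hr


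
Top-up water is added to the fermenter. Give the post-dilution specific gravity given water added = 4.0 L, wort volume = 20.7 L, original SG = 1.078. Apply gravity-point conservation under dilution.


SG_new = 1 + (SG_old − 1)·V_old/(V_old + V_water)
pts = (1.078 − 1)·1000·20.7/(20.7 + 4.0) = 65.3684
SG_new = 1 + 65.3684/1000

1.0654


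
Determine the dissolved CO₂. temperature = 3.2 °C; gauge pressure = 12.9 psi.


vols = (P + 14.695)·(0.01821 + 0.09011·e^(−0.04·T))
vols = (12.9 + 14.695)·(0.01821 + 0.09011·e^(−0.04·3.2))

2.6903 volumes


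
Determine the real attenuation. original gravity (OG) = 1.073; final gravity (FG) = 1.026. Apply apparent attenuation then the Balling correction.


AA = (OG−FG)/(OG−1)·100;  RA = AA·0.8192
AA = (1.073 − 1.026)/(1.073 − 1)·100 = 64.3836
RA = 64.3836·0.8192

52.7430 %


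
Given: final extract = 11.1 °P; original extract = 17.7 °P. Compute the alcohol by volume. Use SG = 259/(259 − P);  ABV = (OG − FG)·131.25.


OG = 259/(259 − 17.7) = 1.0734
FG = 259/(259 − 11.1) = 1.0448
ABV = (1.0734 − 1.0448)·131.25

3.7507 % ABV


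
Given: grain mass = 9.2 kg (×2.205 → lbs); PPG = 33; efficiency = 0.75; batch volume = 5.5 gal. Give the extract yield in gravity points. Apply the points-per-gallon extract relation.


points = lbs × PPG × eff / vol
lbs = 9.2 × 2.205 = 20.2860
points = 20.2860 × 33 × 0.75 / 5.5

91.2870 points


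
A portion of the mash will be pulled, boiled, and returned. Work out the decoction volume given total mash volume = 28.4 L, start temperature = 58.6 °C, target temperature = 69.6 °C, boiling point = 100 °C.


V_dec = V_total·(T_target − T_start)/(T_boil − T_start)
V_dec = 28.4·(69.6 − 58.6)/(100 − 58.6)

7.5459 L


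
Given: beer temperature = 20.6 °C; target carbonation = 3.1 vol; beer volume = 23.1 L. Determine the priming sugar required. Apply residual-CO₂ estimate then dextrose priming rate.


residual = 14.695·(0.01821 + 0.09011·e^(−0.04·T));  sugar = (target − residual)·4.0·V
residual = 14.695·(0.01821 + 0.09011·e^(−0.04·20.6)) = 0.8485
sugar = (3.1 − 0.8485)·4.0·23.1

208.0411 g


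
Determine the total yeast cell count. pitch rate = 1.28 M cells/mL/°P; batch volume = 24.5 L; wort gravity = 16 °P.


cells (billions) = rate · V_L · °P
cells = 1.28 · 24.5 · 16

501.7600 billion cells


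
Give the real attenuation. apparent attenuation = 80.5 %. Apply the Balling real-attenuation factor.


RA = AA · 0.8192
RA = 80.5 · 0.8192

65.9456 %


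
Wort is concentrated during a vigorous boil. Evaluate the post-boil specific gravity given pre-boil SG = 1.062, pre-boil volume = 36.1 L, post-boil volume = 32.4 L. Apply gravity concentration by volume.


SG_post = 1 + (SG_pre − 1)·V_pre/V_post
pts_pre = (1.062 − 1)·1000 = 62.0000
pts_post = 62.0000·36.1/32.4 = 69.0802
SG_post = 1 + 69.0802/1000

1.0691


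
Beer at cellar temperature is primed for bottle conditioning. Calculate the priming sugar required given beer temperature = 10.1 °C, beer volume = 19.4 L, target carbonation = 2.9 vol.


residual = 14.695·(0.01821 + 0.09011·e^(−0.04·T));  sugar = (target − residual)·4.0·V
residual = 14.695·(0.01821 + 0.09011·e^(−0.04·10.1)) = 1.1517
sugar = (2.9 − 1.1517)·4.0·19.4

135.6706 g


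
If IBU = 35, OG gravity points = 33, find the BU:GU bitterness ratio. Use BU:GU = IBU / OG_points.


BU:GU = 35 / 33

1.0606


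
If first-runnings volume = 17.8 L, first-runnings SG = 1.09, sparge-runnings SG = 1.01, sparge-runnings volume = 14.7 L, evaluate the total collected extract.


total = Σ (SG_i − 1)·1000·V_i
first = (1.09 − 1)·1000·17.8 = 1602.0000
sparge = (1.01 − 1)·1000·14.7 = 147.0000
total = 1602.0000 + 147.0000

1749.0000 gravity·L
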